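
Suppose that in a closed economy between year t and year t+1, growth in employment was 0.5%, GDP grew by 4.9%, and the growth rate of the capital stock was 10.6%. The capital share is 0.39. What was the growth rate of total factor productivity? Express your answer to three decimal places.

Labor's share = 1 − 0.39 = 0.61.
The capital stock: 0.39 × 10.6 = 4.134 pp.
Employment: 0.61 × 0.5 = 0.305 pp.
TFP growth = 4.9 − 4.439 = 0.461%.

Total factor productivity growth was 0.461%.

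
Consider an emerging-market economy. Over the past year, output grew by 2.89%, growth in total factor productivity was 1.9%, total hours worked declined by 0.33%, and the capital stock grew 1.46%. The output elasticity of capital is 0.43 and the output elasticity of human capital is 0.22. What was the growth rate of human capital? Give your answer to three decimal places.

Labor's share = 1 − 0.43 − 0.22 = 0.35.
gY = gA + 0.43×1.46 + 0.35×(-0.33) + 0.22×g.
0.22×g = 2.89 − 1.9 − 0.5123 = 0.4777.
g = 0.4777 / 0.22 = 2.17136%.

2.171%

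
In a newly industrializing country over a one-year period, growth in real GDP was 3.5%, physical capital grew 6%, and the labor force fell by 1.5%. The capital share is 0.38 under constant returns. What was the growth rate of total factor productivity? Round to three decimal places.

Labor's share = 1 − 0.38 = 0.62.
Physical capital: 0.38 × 6 = 2.28 pp.
The labor force: 0.62 × (-1.5) = -0.93 pp.
TFP growth = 3.5 − 1.35 = 2.15%.

2.150%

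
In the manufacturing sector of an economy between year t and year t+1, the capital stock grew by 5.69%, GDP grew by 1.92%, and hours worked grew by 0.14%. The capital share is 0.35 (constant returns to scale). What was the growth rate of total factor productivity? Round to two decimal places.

-0.16%

Labor's share = 1 − 0.35 = 0.65.
The capital stock: 0.35 × 5.69 = 1.9915 pp.
Hours worked: 0.65 × 0.14 = 0.091 pp.
TFP growth = 1.92 − 2.0825 = -0.1625%.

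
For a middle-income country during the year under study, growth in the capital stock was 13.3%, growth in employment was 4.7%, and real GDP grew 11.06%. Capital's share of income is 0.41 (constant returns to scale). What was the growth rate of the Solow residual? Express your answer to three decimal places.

2.834%

Labor's share = 1 − 0.41 = 0.59.
The capital stock: 0.41 × 13.3 = 5.453 pp.
Employment: 0.59 × 4.7 = 2.773 pp.
TFP growth = 11.06 − 8.226 = 2.834%.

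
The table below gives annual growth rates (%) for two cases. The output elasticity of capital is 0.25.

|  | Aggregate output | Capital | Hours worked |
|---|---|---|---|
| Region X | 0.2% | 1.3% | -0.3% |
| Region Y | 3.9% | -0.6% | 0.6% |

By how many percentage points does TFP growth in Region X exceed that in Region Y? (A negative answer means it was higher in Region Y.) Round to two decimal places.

Labor's share = 1 − 0.25 = 0.75.
Region X: TFP = 0.2 − 0.325 + 0.225 = 0.1%.
Region Y: TFP = 3.9 + 0.15 − 0.45 = 3.6%.
Difference = 0.1 − (3.6) = -3.5 pp.

-3.50 percentage points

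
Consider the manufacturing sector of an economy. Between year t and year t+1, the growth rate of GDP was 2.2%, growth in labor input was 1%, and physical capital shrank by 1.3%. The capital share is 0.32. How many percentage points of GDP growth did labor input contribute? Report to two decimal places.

Labor's share = 1 − 0.32 = 0.68.
Contribution = share × growth = 0.68 × 1 = 0.68 pp.

0.68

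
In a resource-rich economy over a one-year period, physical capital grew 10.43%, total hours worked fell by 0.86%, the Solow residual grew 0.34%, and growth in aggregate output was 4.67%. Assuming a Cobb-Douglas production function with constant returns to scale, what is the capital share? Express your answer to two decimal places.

gY = gA + α·gK + (1−α)·gL, so gY − gA − gL = α(gK − gL).
4.67 − 0.34 + 0.86 = α × (10.43 − (-0.86)).
5.19 = 11.29 α, so α = 0.4597.

α = 0.46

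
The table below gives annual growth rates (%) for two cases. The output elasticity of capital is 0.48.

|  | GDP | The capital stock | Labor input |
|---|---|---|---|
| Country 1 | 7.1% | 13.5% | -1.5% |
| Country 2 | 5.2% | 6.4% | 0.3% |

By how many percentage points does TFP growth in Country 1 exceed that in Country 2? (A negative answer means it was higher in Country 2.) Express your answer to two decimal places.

Labor's share = 1 − 0.48 = 0.52.
Country 1: TFP = 7.1 − 6.48 + 0.78 = 1.4%.
Country 2: TFP = 5.2 − 3.072 − 0.156 = 1.972%.
Difference = 1.4 − (1.972) = -0.572 pp.

-0.57 percentage points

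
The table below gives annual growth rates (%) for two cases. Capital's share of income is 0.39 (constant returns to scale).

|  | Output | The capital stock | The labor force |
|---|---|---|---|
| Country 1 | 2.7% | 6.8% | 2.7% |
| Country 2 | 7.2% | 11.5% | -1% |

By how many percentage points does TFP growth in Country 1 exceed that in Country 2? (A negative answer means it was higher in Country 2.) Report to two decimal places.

-4.92 percentage points

Labor's share = 1 − 0.39 = 0.61.
Country 1: TFP = 2.7 − 2.652 − 1.647 = -1.599%.
Country 2: TFP = 7.2 − 4.485 + 0.61 = 3.325%.
Difference = -1.599 − (3.325) = -4.924 pp.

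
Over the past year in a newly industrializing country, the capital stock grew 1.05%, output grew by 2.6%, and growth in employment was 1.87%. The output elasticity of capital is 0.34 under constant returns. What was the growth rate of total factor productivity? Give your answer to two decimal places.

Labor's share = 1 − 0.34 = 0.66.
The capital stock: 0.34 × 1.05 = 0.357 pp.
Employment: 0.66 × 1.87 = 1.2342 pp.
TFP growth = 2.6 − 1.5912 = 1.0088%.

Total factor productivity grew 1.01%.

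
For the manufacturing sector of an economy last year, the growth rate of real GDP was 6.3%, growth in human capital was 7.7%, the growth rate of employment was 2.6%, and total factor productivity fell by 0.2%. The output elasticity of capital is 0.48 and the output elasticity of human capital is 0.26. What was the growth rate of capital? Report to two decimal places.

7.96%

Labor's share = 1 − 0.48 − 0.26 = 0.26.
gY = gA + 0.26×7.7 + 0.26×2.6 + 0.48×g.
0.48×g = 6.3 + 0.2 − 2.678 = 3.822.
g = 3.822 / 0.48 = 7.9625%.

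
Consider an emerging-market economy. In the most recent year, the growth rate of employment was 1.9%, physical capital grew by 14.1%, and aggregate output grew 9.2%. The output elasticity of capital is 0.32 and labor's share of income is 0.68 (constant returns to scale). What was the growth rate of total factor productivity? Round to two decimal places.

Total factor productivity grew 3.40%.

Labor's share = 1 − 0.32 = 0.68.
Physical capital: 0.32 × 14.1 = 4.512 pp.
Employment: 0.68 × 1.9 = 1.292 pp.
TFP growth = 9.2 − 5.804 = 3.396%.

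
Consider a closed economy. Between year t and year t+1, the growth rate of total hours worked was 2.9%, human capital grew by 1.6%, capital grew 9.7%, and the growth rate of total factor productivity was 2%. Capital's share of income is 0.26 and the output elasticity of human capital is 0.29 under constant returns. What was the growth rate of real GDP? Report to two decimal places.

Real GDP growth was 6.29%.

Labor's share = 1 − 0.26 − 0.29 = 0.45.
Capital: 0.26 × 9.7 = 2.522 pp.
Human capital: 0.29 × 1.6 = 0.464 pp.
Total hours worked: 0.45 × 2.9 = 1.305 pp.
Output growth = 2 + 4.291 = 6.291%.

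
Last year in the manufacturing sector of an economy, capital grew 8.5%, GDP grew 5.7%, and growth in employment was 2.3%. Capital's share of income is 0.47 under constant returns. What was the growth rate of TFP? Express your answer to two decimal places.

0.49%

Labor's share = 1 − 0.47 = 0.53.
Capital: 0.47 × 8.5 = 3.995 pp.
Employment: 0.53 × 2.3 = 1.219 pp.
TFP growth = 5.7 − 5.214 = 0.486%.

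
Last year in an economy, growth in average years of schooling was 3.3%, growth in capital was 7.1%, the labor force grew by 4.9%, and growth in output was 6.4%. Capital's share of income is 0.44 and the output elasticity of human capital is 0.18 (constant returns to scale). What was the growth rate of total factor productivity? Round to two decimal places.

Labor's share = 1 − 0.44 − 0.18 = 0.38.
Capital: 0.44 × 7.1 = 3.124 pp.
Average years of schooling: 0.18 × 3.3 = 0.594 pp.
The labor force: 0.38 × 4.9 = 1.862 pp.
TFP growth = 6.4 − 5.58 = 0.82%.

0.82%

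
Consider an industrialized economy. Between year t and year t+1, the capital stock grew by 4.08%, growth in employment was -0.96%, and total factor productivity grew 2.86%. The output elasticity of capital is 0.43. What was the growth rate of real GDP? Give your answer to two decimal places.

Real GDP growth was 4.07%.

Labor's share = 1 − 0.43 = 0.57.
The capital stock: 0.43 × 4.08 = 1.7544 pp.
Employment: 0.57 × (-0.96) = -0.5472 pp.
Output growth = 2.86 + 1.2072 = 4.0672%.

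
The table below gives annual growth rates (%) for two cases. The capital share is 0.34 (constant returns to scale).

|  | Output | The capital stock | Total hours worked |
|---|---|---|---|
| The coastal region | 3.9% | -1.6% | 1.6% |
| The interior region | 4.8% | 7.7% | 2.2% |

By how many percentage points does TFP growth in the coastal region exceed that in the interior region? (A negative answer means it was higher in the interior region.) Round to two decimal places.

2.66 percentage points

Labor's share = 1 − 0.34 = 0.66.
The coastal region: TFP = 3.9 + 0.544 − 1.056 = 3.388%.
The interior region: TFP = 4.8 − 2.618 − 1.452 = 0.73%.
Difference = 3.388 − (0.73) = 2.658 pp.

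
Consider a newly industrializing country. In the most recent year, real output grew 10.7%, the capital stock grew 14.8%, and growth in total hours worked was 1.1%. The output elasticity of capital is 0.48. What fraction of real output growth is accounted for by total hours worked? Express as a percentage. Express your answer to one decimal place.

Labor's share = 1 − 0.48 = 0.52.
Total hours worked contributed 0.52 × 1.1 = 0.572 pp.
Share of growth = 0.572 / 10.7 × 100 = 5.346%.

5.3%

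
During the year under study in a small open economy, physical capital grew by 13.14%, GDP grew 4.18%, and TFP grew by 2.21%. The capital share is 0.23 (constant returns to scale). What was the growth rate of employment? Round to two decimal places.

Labor's share = 1 − 0.23 = 0.77.
gY = gA + 0.23×13.14 + 0.77×g.
0.77×g = 4.18 − 2.21 − 3.0222 = -1.0522.
g = -1.0522 / 0.77 = -1.3665%.

-1.37%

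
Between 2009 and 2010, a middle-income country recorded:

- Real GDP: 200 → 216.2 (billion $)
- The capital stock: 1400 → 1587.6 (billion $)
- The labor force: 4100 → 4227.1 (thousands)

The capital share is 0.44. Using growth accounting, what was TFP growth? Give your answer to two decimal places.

TFP growth was 0.47%.

Real GDP growth = (216.2 − 200) / 200 = 8.1%.
The capital stock growth = (1587.6 − 1400) / 1400 = 13.4%.
The labor force growth = (4227.1 − 4100) / 4100 = 3.1%.
Labor's share = 1 − 0.44 = 0.56.
The capital stock: 0.44 × 13.4 = 5.896 pp.
The labor force: 0.56 × 3.1 = 1.736 pp.
TFP growth = 8.1 − 7.632 = 0.468%.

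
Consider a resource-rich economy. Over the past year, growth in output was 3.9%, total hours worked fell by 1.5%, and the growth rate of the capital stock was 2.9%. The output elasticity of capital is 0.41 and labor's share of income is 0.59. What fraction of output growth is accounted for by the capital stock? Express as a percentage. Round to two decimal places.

The capital stock accounted for 30.49% of growth.

The capital stock contributed 0.41 × 2.9 = 1.189 pp.
Share of growth = 1.189 / 3.9 × 100 = 30.4872%.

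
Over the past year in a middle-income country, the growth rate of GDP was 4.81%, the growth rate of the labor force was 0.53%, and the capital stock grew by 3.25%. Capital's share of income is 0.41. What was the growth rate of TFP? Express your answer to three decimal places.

TFP growth was 3.165%.

Labor's share = 1 − 0.41 = 0.59.
The capital stock: 0.41 × 3.25 = 1.3325 pp.
The labor force: 0.59 × 0.53 = 0.3127 pp.
TFP growth = 4.81 − 1.6452 = 3.1648%.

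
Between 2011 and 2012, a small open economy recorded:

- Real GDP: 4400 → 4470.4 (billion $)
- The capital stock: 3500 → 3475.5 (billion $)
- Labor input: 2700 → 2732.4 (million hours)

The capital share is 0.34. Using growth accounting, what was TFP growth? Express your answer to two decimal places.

1.05%

Real GDP growth = (4470.4 − 4400) / 4400 = 1.6%.
The capital stock growth = (3475.5 − 3500) / 3500 = -0.7%.
Labor input growth = (2732.4 − 2700) / 2700 = 1.2%.
Labor's share = 1 − 0.34 = 0.66.
The capital stock: 0.34 × (-0.7) = -0.238 pp.
Labor input: 0.66 × 1.2 = 0.792 pp.
TFP growth = 1.6 − 0.554 = 1.046%.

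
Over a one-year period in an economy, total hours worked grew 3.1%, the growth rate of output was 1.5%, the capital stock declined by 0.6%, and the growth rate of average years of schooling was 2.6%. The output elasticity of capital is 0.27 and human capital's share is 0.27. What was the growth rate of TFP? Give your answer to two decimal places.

-0.47%

Labor's share = 1 − 0.27 − 0.27 = 0.46.
The capital stock: 0.27 × (-0.6) = -0.162 pp.
Average years of schooling: 0.27 × 2.6 = 0.702 pp.
Total hours worked: 0.46 × 3.1 = 1.426 pp.
TFP growth = 1.5 − 1.966 = -0.466%.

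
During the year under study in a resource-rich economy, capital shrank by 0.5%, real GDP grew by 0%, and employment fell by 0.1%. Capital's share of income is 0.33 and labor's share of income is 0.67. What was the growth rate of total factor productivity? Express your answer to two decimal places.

Labor's share = 1 − 0.33 = 0.67.
Capital: 0.33 × (-0.5) = -0.165 pp.
Employment: 0.67 × (-0.1) = -0.067 pp.
TFP growth = 0 + 0.232 = 0.232%.

0.23%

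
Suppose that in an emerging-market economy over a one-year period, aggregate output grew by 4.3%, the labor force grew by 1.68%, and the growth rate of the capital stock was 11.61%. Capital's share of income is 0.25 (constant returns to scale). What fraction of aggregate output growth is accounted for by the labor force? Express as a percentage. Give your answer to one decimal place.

Labor's share = 1 − 0.25 = 0.75.
The labor force contributed 0.75 × 1.68 = 1.26 pp.
Share of growth = 1.26 / 4.3 × 100 = 29.302%.

29.3%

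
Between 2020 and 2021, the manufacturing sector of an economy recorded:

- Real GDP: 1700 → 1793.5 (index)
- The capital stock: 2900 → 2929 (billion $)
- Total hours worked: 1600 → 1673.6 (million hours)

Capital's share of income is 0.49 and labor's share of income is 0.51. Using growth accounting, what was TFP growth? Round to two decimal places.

Real GDP growth = (1793.5 − 1700) / 1700 = 5.5%.
The capital stock growth = (2929 − 2900) / 2900 = 1%.
Total hours worked growth = (1673.6 − 1600) / 1600 = 4.6%.
Labor's share = 1 − 0.49 = 0.51.
The capital stock: 0.49 × 1 = 0.49 pp.
Total hours worked: 0.51 × 4.6 = 2.346 pp.
TFP growth = 5.5 − 2.836 = 2.664%.

TFP growth was 2.66%.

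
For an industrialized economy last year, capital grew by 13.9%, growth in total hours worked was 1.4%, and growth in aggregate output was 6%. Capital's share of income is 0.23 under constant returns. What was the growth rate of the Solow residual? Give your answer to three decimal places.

Labor's share = 1 − 0.23 = 0.77.
Capital: 0.23 × 13.9 = 3.197 pp.
Total hours worked: 0.77 × 1.4 = 1.078 pp.
TFP growth = 6 − 4.275 = 1.725%.

The Solow residual grew 1.725%.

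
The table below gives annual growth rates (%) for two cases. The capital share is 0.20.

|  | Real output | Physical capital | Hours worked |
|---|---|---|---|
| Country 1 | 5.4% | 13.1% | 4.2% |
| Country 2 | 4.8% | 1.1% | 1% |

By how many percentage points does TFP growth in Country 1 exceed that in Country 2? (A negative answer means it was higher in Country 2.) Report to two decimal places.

Labor's share = 1 − 0.2 = 0.8.
Country 1: TFP = 5.4 − 2.62 − 3.36 = -0.58%.
Country 2: TFP = 4.8 − 0.22 − 0.8 = 3.78%.
Difference = -0.58 − (3.78) = -4.36 pp.

-4.36 percentage points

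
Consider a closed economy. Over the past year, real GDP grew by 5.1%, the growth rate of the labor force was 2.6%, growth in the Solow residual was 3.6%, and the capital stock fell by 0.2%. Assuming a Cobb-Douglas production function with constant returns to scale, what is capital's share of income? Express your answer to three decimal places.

gY = gA + α·gK + (1−α)·gL, so gY − gA − gL = α(gK − gL).
5.1 − 3.6 − 2.6 = α × (-0.2 − 2.6).
-1.1 = -2.8 α, so α = 0.39286.

Capital's share of income is 0.393.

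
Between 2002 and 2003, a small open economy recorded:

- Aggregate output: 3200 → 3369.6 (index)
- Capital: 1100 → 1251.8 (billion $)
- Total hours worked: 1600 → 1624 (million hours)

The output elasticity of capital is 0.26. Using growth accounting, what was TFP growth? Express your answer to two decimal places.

Aggregate output growth = (3369.6 − 3200) / 3200 = 5.3%.
Capital growth = (1251.8 − 1100) / 1100 = 13.8%.
Total hours worked growth = (1624 − 1600) / 1600 = 1.5%.
Labor's share = 1 − 0.26 = 0.74.
Capital: 0.26 × 13.8 = 3.588 pp.
Total hours worked: 0.74 × 1.5 = 1.11 pp.
TFP growth = 5.3 − 4.698 = 0.602%.

0.60%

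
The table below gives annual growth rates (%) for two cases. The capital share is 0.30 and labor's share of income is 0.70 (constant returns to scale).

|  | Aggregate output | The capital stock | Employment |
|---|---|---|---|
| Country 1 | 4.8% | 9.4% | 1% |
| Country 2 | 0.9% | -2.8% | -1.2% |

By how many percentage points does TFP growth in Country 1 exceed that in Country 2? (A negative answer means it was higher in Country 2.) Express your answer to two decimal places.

Labor's share = 1 − 0.3 = 0.7.
Country 1: TFP = 4.8 − 2.82 − 0.7 = 1.28%.
Country 2: TFP = 0.9 + 0.84 + 0.84 = 2.58%.
Difference = 1.28 − (2.58) = -1.3 pp.

-1.30 percentage points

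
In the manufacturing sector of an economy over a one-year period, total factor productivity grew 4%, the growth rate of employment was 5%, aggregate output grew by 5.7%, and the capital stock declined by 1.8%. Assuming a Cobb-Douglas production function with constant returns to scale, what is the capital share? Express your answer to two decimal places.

gY = gA + α·gK + (1−α)·gL, so gY − gA − gL = α(gK − gL).
5.7 − 4 − 5 = α × (-1.8 − 5).
-3.3 = -6.8 α, so α = 0.4853.

The capital share is 0.49.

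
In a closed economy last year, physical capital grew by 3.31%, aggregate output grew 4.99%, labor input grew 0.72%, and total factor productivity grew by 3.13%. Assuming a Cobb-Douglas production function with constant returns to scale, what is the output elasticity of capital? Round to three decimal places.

gY = gA + α·gK + (1−α)·gL, so gY − gA − gL = α(gK − gL).
4.99 − 3.13 − 0.72 = α × (3.31 − 0.72).
1.14 = 2.59 α, so α = 0.44015.

0.440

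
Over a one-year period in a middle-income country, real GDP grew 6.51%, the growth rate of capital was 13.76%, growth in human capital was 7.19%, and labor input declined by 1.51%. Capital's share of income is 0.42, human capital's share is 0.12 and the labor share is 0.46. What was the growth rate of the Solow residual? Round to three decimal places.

Labor's share = 1 − 0.42 − 0.12 = 0.46.
Capital: 0.42 × 13.76 = 5.7792 pp.
Human capital: 0.12 × 7.19 = 0.8628 pp.
Labor input: 0.46 × (-1.51) = -0.6946 pp.
TFP growth = 6.51 − 5.9474 = 0.5626%.

The Solow residual growth was 0.563%.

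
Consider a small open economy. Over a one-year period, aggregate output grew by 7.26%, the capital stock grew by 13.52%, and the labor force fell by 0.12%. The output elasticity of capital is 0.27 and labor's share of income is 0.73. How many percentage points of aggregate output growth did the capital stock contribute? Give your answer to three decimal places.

3.650 pp

Contribution = share × growth = 0.27 × 13.52 = 3.6504 pp.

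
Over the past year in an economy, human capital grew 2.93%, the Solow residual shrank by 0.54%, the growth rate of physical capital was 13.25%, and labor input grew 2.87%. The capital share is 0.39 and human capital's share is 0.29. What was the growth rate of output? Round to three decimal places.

6.396%

Labor's share = 1 − 0.39 − 0.29 = 0.32.
Physical capital: 0.39 × 13.25 = 5.1675 pp.
Human capital: 0.29 × 2.93 = 0.8497 pp.
Labor input: 0.32 × 2.87 = 0.9184 pp.
Output growth = -0.54 + 6.9356 = 6.3956%.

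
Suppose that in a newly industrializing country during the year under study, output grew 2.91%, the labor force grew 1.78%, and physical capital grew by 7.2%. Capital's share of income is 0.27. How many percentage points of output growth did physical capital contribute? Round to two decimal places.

Contribution = share × growth = 0.27 × 7.2 = 1.944 pp.

1.94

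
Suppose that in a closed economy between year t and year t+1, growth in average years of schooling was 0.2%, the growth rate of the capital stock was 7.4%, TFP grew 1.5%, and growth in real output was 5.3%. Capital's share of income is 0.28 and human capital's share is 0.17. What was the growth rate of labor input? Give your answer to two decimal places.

Labor's share = 1 − 0.28 − 0.17 = 0.55.
gY = gA + 0.28×7.4 + 0.17×0.2 + 0.55×g.
0.55×g = 5.3 − 1.5 − 2.106 = 1.694.
g = 1.694 / 0.55 = 3.08%.

Labor input growth was 3.08%.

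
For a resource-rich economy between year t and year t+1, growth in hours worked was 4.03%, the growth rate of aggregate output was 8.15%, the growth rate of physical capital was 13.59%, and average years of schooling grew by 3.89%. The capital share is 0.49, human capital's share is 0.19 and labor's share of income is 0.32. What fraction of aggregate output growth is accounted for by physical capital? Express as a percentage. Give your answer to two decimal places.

81.71%

Physical capital contributed 0.49 × 13.59 = 6.6591 pp.
Share of growth = 6.6591 / 8.15 × 100 = 81.7067%.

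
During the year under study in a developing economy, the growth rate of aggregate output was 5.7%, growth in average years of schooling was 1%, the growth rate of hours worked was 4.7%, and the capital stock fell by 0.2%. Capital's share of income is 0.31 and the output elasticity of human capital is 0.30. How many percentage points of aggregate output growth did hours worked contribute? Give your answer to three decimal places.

1.833 pp

Labor's share = 1 − 0.31 − 0.3 = 0.39.
Contribution = share × growth = 0.39 × 4.7 = 1.833 pp.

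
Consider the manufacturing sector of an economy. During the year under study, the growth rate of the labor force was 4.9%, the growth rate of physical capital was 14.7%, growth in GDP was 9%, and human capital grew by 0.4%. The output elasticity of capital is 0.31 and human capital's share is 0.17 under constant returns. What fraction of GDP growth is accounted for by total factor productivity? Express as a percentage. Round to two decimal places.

Total factor productivity accounted for 20.30% of growth.

Labor's share = 1 − 0.31 − 0.17 = 0.52.
Physical capital: 0.31 × 14.7 = 4.557 pp.
Human capital: 0.17 × 0.4 = 0.068 pp.
The labor force: 0.52 × 4.9 = 2.548 pp.
TFP growth = 9 − 7.173 = 1.827%.
TFP share of growth = 1.827 / 9 × 100 = 20.3%.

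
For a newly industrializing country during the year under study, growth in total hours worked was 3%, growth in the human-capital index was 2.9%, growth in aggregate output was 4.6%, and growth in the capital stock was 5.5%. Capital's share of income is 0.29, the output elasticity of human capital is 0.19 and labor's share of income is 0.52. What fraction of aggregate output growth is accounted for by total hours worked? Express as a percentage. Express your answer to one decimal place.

Total hours worked accounted for 33.9% of growth.

Labor's share = 1 − 0.29 − 0.19 = 0.52.
Total hours worked contributed 0.52 × 3 = 1.56 pp.
Share of growth = 1.56 / 4.6 × 100 = 33.913%.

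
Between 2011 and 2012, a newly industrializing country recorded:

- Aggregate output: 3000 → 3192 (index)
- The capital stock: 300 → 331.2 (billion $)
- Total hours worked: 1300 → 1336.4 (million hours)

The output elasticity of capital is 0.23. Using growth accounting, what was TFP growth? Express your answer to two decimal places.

Aggregate output growth = (3192 − 3000) / 3000 = 6.4%.
The capital stock growth = (331.2 − 300) / 300 = 10.4%.
Total hours worked growth = (1336.4 − 1300) / 1300 = 2.8%.
Labor's share = 1 − 0.23 = 0.77.
The capital stock: 0.23 × 10.4 = 2.392 pp.
Total hours worked: 0.77 × 2.8 = 2.156 pp.
TFP growth = 6.4 − 4.548 = 1.852%.

1.85%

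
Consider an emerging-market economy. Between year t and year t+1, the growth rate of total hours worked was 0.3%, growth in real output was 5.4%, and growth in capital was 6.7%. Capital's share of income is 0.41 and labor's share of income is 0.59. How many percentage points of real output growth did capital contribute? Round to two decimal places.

Contribution = share × growth = 0.41 × 6.7 = 2.747 pp.

2.75 pp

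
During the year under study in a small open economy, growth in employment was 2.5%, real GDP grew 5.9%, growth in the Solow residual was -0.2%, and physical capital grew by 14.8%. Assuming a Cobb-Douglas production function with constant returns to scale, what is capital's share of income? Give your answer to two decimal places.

α = 0.29

gY = gA + α·gK + (1−α)·gL, so gY − gA − gL = α(gK − gL).
5.9 + 0.2 − 2.5 = α × (14.8 − 2.5).
3.6 = 12.3 α, so α = 0.2927.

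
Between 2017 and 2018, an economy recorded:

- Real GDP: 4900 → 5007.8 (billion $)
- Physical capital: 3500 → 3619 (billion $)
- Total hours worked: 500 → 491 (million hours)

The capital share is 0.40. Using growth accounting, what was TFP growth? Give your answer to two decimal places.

Real GDP growth = (5007.8 − 4900) / 4900 = 2.2%.
Physical capital growth = (3619 − 3500) / 3500 = 3.4%.
Total hours worked growth = (491 − 500) / 500 = -1.8%.
Labor's share = 1 − 0.4 = 0.6.
Physical capital: 0.4 × 3.4 = 1.36 pp.
Total hours worked: 0.6 × (-1.8) = -1.08 pp.
TFP growth = 2.2 − 0.28 = 1.92%.

1.92%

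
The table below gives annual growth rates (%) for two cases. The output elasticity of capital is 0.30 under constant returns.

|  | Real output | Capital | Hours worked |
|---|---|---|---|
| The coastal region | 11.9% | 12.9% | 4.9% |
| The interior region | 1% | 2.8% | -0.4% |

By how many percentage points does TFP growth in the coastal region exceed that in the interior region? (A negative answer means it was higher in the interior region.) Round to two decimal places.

4.16 percentage points

Labor's share = 1 − 0.3 = 0.7.
The coastal region: TFP = 11.9 − 3.87 − 3.43 = 4.6%.
The interior region: TFP = 1 − 0.84 + 0.28 = 0.44%.
Difference = 4.6 − (0.44) = 4.16 pp.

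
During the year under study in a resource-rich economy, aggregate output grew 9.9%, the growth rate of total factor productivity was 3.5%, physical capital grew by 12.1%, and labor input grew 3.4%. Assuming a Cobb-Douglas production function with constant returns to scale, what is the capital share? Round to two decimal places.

The capital share is 0.34.

gY = gA + α·gK + (1−α)·gL, so gY − gA − gL = α(gK − gL).
9.9 − 3.5 − 3.4 = α × (12.1 − 3.4).
3 = 8.7 α, so α = 0.3448.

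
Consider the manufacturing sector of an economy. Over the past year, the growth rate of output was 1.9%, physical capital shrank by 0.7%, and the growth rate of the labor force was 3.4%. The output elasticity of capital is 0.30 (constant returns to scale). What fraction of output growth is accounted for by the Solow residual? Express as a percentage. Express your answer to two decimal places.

-14.21%

Labor's share = 1 − 0.3 = 0.7.
Physical capital: 0.3 × (-0.7) = -0.21 pp.
The labor force: 0.7 × 3.4 = 2.38 pp.
TFP growth = 1.9 − 2.17 = -0.27%.
TFP share of growth = -0.27 / 1.9 × 100 = -14.2105%.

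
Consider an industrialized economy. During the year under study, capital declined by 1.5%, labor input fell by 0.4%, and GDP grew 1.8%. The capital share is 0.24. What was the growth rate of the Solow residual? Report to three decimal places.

2.464%

Labor's share = 1 − 0.24 = 0.76.
Capital: 0.24 × (-1.5) = -0.36 pp.
Labor input: 0.76 × (-0.4) = -0.304 pp.
TFP growth = 1.8 + 0.664 = 2.464%.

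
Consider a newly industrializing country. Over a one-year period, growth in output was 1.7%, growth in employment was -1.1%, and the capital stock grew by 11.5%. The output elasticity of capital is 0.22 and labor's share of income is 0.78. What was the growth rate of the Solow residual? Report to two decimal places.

Labor's share = 1 − 0.22 = 0.78.
The capital stock: 0.22 × 11.5 = 2.53 pp.
Employment: 0.78 × (-1.1) = -0.858 pp.
TFP growth = 1.7 − 1.672 = 0.028%.

The Solow residual grew 0.03%.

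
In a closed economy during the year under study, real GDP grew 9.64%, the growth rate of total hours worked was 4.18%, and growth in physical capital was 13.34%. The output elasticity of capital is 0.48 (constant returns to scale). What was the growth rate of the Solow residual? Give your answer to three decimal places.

Labor's share = 1 − 0.48 = 0.52.
Physical capital: 0.48 × 13.34 = 6.4032 pp.
Total hours worked: 0.52 × 4.18 = 2.1736 pp.
TFP growth = 9.64 − 8.5768 = 1.0632%.

1.063%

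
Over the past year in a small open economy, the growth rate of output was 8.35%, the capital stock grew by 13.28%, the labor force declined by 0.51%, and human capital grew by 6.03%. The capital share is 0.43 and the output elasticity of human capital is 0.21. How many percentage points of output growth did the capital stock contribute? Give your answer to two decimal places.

5.71 percentage points

Contribution = share × growth = 0.43 × 13.28 = 5.7104 pp.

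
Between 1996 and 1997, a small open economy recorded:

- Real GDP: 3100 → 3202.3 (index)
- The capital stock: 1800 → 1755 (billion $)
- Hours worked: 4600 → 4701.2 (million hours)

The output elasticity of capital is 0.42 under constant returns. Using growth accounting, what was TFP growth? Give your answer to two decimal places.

3.07%

Real GDP growth = (3202.3 − 3100) / 3100 = 3.3%.
The capital stock growth = (1755 − 1800) / 1800 = -2.5%.
Hours worked growth = (4701.2 − 4600) / 4600 = 2.2%.
Labor's share = 1 − 0.42 = 0.58.
The capital stock: 0.42 × (-2.5) = -1.05 pp.
Hours worked: 0.58 × 2.2 = 1.276 pp.
TFP growth = 3.3 − 0.226 = 3.074%.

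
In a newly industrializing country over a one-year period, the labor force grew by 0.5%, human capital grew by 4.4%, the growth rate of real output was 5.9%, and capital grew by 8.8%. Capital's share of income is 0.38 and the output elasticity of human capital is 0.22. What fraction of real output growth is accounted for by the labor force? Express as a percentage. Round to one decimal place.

The labor force accounted for 3.4% of growth.

Labor's share = 1 − 0.38 − 0.22 = 0.4.
The labor force contributed 0.4 × 0.5 = 0.2 pp.
Share of growth = 0.2 / 5.9 × 100 = 3.39%.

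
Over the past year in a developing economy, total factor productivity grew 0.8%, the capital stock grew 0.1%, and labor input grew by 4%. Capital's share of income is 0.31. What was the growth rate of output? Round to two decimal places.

Labor's share = 1 − 0.31 = 0.69.
The capital stock: 0.31 × 0.1 = 0.031 pp.
Labor input: 0.69 × 4 = 2.76 pp.
Output growth = 0.8 + 2.791 = 3.591%.

3.59%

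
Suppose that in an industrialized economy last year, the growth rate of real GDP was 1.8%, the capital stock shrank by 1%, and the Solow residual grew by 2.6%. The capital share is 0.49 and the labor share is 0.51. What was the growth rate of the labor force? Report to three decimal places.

-0.608%

Labor's share = 1 − 0.49 = 0.51.
gY = gA + 0.49×(-1) + 0.51×g.
0.51×g = 1.8 − 2.6 + 0.49 = -0.31.
g = -0.31 / 0.51 = -0.60784%.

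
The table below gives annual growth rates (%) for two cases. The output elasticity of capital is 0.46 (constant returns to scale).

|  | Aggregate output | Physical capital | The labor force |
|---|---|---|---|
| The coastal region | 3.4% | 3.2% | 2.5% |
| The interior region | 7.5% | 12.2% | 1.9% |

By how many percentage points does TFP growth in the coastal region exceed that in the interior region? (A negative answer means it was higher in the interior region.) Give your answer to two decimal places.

Labor's share = 1 − 0.46 = 0.54.
The coastal region: TFP = 3.4 − 1.472 − 1.35 = 0.578%.
The interior region: TFP = 7.5 − 5.612 − 1.026 = 0.862%.
Difference = 0.578 − (0.862) = -0.284 pp.

-0.28 percentage points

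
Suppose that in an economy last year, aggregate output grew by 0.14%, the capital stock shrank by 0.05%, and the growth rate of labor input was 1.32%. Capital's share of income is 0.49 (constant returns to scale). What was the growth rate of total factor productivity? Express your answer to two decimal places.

Labor's share = 1 − 0.49 = 0.51.
The capital stock: 0.49 × (-0.05) = -0.0245 pp.
Labor input: 0.51 × 1.32 = 0.6732 pp.
TFP growth = 0.14 − 0.6487 = -0.5087%.

-0.51%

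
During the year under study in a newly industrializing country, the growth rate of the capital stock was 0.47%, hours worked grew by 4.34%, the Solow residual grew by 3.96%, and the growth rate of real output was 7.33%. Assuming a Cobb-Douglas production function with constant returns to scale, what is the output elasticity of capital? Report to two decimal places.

gY = gA + α·gK + (1−α)·gL, so gY − gA − gL = α(gK − gL).
7.33 − 3.96 − 4.34 = α × (0.47 − 4.34).
-0.97 = -3.87 α, so α = 0.2506.

0.25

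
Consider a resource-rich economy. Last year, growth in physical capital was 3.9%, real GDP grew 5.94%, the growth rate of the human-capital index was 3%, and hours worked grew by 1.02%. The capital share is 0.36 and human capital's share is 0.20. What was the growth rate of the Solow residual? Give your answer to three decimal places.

3.487%

Labor's share = 1 − 0.36 − 0.2 = 0.44.
Physical capital: 0.36 × 3.9 = 1.404 pp.
The human-capital index: 0.2 × 3 = 0.6 pp.
Hours worked: 0.44 × 1.02 = 0.4488 pp.
TFP growth = 5.94 − 2.4528 = 3.4872%.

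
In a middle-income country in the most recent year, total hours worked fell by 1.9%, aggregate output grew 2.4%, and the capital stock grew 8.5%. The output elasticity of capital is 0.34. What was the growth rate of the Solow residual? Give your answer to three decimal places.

Labor's share = 1 − 0.34 = 0.66.
The capital stock: 0.34 × 8.5 = 2.89 pp.
Total hours worked: 0.66 × (-1.9) = -1.254 pp.
TFP growth = 2.4 − 1.636 = 0.764%.

The Solow residual growth was 0.764%.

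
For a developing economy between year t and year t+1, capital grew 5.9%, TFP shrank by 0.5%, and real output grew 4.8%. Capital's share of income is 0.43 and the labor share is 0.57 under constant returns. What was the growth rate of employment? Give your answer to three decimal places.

Employment grew 4.847%.

Labor's share = 1 − 0.43 = 0.57.
gY = gA + 0.43×5.9 + 0.57×g.
0.57×g = 4.8 + 0.5 − 2.537 = 2.763.
g = 2.763 / 0.57 = 4.84737%.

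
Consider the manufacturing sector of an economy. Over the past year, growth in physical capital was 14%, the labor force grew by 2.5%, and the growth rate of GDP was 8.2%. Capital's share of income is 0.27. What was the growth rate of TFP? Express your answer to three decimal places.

Labor's share = 1 − 0.27 = 0.73.
Physical capital: 0.27 × 14 = 3.78 pp.
The labor force: 0.73 × 2.5 = 1.825 pp.
TFP growth = 8.2 − 5.605 = 2.595%.

2.595%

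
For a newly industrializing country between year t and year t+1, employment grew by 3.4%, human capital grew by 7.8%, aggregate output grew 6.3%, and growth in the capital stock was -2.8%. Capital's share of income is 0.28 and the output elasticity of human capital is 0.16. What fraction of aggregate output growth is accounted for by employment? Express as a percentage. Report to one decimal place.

30.2%

Labor's share = 1 − 0.28 − 0.16 = 0.56.
Employment contributed 0.56 × 3.4 = 1.904 pp.
Share of growth = 1.904 / 6.3 × 100 = 30.222%.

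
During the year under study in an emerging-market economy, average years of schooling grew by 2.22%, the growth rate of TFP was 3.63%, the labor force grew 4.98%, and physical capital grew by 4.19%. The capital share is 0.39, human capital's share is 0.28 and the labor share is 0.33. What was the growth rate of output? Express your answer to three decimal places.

Labor's share = 1 − 0.39 − 0.28 = 0.33.
Physical capital: 0.39 × 4.19 = 1.6341 pp.
Average years of schooling: 0.28 × 2.22 = 0.6216 pp.
The labor force: 0.33 × 4.98 = 1.6434 pp.
Output growth = 3.63 + 3.8991 = 7.5291%.

Output grew 7.529%.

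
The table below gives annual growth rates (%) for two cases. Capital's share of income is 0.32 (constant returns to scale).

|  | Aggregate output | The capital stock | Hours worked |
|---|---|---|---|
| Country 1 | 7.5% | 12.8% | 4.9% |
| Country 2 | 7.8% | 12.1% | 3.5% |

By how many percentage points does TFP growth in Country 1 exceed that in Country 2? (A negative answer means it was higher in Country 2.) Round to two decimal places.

Labor's share = 1 − 0.32 = 0.68.
Country 1: TFP = 7.5 − 4.096 − 3.332 = 0.072%.
Country 2: TFP = 7.8 − 3.872 − 2.38 = 1.548%.
Difference = 0.072 − (1.548) = -1.476 pp.

-1.48 percentage points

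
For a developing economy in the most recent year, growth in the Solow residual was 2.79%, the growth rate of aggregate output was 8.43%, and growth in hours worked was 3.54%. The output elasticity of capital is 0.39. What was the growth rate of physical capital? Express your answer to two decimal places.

Labor's share = 1 − 0.39 = 0.61.
gY = gA + 0.61×3.54 + 0.39×g.
0.39×g = 8.43 − 2.79 − 2.1594 = 3.4806.
g = 3.4806 / 0.39 = 8.9246%.

Physical capital growth was 8.92%.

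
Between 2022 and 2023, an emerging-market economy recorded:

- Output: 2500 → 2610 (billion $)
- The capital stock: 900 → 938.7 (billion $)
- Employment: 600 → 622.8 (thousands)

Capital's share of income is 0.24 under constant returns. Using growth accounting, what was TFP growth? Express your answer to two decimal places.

TFP grew 0.48%.

Output growth = (2610 − 2500) / 2500 = 4.4%.
The capital stock growth = (938.7 − 900) / 900 = 4.3%.
Employment growth = (622.8 − 600) / 600 = 3.8%.
Labor's share = 1 − 0.24 = 0.76.
The capital stock: 0.24 × 4.3 = 1.032 pp.
Employment: 0.76 × 3.8 = 2.888 pp.
TFP growth = 4.4 − 3.92 = 0.48%.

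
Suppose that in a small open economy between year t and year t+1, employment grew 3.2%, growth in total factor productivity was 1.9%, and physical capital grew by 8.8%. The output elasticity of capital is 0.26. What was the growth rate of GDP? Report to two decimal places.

6.56%

Labor's share = 1 − 0.26 = 0.74.
Physical capital: 0.26 × 8.8 = 2.288 pp.
Employment: 0.74 × 3.2 = 2.368 pp.
Output growth = 1.9 + 4.656 = 6.556%.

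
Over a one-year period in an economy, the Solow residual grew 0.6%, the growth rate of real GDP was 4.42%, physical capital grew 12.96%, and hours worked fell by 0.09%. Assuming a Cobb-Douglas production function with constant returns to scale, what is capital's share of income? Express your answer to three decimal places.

gY = gA + α·gK + (1−α)·gL, so gY − gA − gL = α(gK − gL).
4.42 − 0.6 + 0.09 = α × (12.96 − (-0.09)).
3.91 = 13.05 α, so α = 0.29962.

α = 0.300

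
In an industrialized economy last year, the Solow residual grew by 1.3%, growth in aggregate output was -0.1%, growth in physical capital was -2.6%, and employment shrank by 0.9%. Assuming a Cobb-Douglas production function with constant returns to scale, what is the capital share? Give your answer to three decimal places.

α = 0.294

gY = gA + α·gK + (1−α)·gL, so gY − gA − gL = α(gK − gL).
-0.1 − 1.3 + 0.9 = α × (-2.6 − (-0.9)).
-0.5 = -1.7 α, so α = 0.29412.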